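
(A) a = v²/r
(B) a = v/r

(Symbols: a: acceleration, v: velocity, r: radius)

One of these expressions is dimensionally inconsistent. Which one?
(B)

(A) a = v²/r: LHS [L T^-2], RHS [L T^-2] ✓
(B) a = v/r: LHS [L T^-2], RHS [T^-1] ✗

Expression (B) a = v/r is dimensionally incorrect.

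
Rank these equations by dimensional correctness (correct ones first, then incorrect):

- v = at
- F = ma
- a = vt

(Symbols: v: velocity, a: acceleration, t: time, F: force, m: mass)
Dimensionally correct: v = at, F = ma
Dimensionally incorrect: a = vt
Ordered (correct first, then incorrect): v = at, F = ma, a = vt

- v = at: LHS [L T^-1], RHS [L T^-1] → correct ✓
- F = ma: LHS [L M T^-2], RHS [L M T^-2] → correct ✓
- a = vt: LHS [L T^-2], RHS [L] → incorrect ✗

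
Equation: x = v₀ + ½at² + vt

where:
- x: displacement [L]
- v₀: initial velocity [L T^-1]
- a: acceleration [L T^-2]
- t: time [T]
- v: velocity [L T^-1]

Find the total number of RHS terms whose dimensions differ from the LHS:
1

LHS x: [L]
- v₀: [L T^-1] ✗
- ½at²: [L] ✓
- vt: [L] ✓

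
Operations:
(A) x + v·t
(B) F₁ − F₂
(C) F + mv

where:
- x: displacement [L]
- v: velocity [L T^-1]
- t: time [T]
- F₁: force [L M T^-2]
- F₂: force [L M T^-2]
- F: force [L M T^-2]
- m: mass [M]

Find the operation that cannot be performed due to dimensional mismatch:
(C) F + mv

(A) x + v·t: x [L] and v·t [L] — same dimensions ✓
(B) F₁ − F₂: F₁ [L M T^-2] and F₂ [L M T^-2] — same dimensions ✓
(C) F + mv: F [L M T^-2] and mv [L M T^-1] — different dimensions cannot be added/subtracted ✗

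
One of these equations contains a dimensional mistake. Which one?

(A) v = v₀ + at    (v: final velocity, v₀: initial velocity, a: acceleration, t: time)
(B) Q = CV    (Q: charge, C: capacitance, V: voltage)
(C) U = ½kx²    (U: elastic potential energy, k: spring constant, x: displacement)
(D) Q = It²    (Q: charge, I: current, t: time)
(D) Q = It²

The equation (D) Q = It² is dimensionally incorrect.

LHS (Q): [I T]
RHS (It²): [I T^2] ✗

The dimensions do not match. The other three equations balance.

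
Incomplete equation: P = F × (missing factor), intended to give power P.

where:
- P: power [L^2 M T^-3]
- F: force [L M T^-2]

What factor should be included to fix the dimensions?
v (velocity), dimensions [L T^-1]

P has dimensions [L^2 M T^-3] and F has dimensions [L M T^-2].
The missing factor must have dimensions [L^2 M T^-3] / [L M T^-2] = [L T^-1], i.e. velocity (v).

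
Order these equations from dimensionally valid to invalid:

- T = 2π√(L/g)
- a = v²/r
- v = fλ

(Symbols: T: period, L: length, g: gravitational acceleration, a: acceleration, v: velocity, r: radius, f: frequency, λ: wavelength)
Dimensionally correct: T = 2π√(L/g), a = v²/r, v = fλ
Dimensionally incorrect: none
Ordered (correct first, then incorrect): T = 2π√(L/g), a = v²/r, v = fλ

- T = 2π√(L/g): LHS [T], RHS [T] → correct ✓
- a = v²/r: LHS [L T^-2], RHS [L T^-2] → correct ✓
- v = fλ: LHS [L T^-1], RHS [L T^-1] → correct ✓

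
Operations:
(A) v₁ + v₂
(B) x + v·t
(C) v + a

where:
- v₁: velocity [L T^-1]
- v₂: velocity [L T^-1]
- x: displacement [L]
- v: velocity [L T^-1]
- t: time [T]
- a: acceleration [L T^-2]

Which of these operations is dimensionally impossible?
(C) v + a

(A) v₁ + v₂: v₁ [L T^-1] and v₂ [L T^-1] — same dimensions ✓
(B) x + v·t: x [L] and v·t [L] — same dimensions ✓
(C) v + a: v [L T^-1] and a [L T^-2] — different dimensions cannot be added/subtracted ✗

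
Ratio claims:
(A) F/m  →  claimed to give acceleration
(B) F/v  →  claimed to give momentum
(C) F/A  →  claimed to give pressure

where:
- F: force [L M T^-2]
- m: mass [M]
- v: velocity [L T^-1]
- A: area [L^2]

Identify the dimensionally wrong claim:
(B) F/v does not give momentum

(A) F/m: [L T^-2] = acceleration [L T^-2] ✓
(B) F/v: [M T^-1] ≠ momentum [L M T^-1] ✗
(C) F/A: [L^-1 M T^-2] = pressure [L^-1 M T^-2] ✓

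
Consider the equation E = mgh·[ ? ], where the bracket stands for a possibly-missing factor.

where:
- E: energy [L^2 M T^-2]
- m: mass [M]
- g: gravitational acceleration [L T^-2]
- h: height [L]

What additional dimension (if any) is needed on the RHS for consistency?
Nothing is missing — the bracketed factor must be dimensionless.

E has dimensions [L^2 M T^-2] and mgh already has dimensions [L^2 M T^-2], so E = mgh is dimensionally complete.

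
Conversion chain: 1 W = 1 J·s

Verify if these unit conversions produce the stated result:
The chain is incorrect (it contains an error).

Incorrect: Watt is J/s, not J·s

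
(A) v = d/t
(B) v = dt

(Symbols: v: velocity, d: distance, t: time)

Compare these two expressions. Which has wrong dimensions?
(B)

(A) v = d/t: LHS [L T^-1], RHS [L T^-1] ✓
(B) v = dt: LHS [L T^-1], RHS [L T] ✗

Expression (B) v = dt is dimensionally incorrect.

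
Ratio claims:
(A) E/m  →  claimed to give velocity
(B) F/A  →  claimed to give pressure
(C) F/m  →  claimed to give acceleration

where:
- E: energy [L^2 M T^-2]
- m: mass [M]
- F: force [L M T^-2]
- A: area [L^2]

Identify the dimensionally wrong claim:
(A) E/m does not give velocity

(A) E/m: [L^2 T^-2] ≠ velocity [L T^-1] ✗
(B) F/A: [L^-1 M T^-2] = pressure [L^-1 M T^-2] ✓
(C) F/m: [L T^-2] = acceleration [L T^-2] ✓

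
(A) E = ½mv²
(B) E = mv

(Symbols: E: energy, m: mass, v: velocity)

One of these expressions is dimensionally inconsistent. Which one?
(B)

(A) E = ½mv²: LHS [L^2 M T^-2], RHS [L^2 M T^-2] ✓
(B) E = mv: LHS [L^2 M T^-2], RHS [L M T^-1] ✗

Expression (B) E = mv is dimensionally incorrect.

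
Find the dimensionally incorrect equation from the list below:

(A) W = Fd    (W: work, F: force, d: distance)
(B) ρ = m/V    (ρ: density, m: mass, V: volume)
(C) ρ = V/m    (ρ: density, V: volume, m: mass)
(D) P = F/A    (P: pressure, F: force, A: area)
(C) ρ = V/m

The equation (C) ρ = V/m is dimensionally incorrect.

LHS (ρ): [L^-3 M]
RHS (V/m): [L^3 M^-1] ✗

The dimensions do not match. The other three equations balance.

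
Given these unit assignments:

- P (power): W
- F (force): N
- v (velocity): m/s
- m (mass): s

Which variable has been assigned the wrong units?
m

The variable m (mass) should have units kg, not s.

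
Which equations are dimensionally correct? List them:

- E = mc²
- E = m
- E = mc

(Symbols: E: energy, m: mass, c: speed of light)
Dimensionally correct: E = mc²
Dimensionally incorrect: E = m, E = mc
Ordered (correct first, then incorrect): E = mc², E = m, E = mc

- E = mc²: LHS [L^2 M T^-2], RHS [L^2 M T^-2] → correct ✓
- E = m: LHS [L^2 M T^-2], RHS [M] → incorrect ✗
- E = mc: LHS [L^2 M T^-2], RHS [L M T^-1] → incorrect ✗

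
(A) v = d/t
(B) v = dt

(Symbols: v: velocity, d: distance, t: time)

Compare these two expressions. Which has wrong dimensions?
(B)

(A) v = d/t: LHS [L T^-1], RHS [L T^-1] ✓
(B) v = dt: LHS [L T^-1], RHS [L T] ✗

Expression (B) v = dt is dimensionally incorrect.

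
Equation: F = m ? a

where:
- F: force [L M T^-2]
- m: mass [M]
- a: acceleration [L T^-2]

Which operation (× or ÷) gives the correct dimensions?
multiplication (×): F = m × a

F [L M T^-2]; m [M]; a [L T^-2].
m × a → [L M T^-2] ✓
m ÷ a → [L^-1 M T^2] ✗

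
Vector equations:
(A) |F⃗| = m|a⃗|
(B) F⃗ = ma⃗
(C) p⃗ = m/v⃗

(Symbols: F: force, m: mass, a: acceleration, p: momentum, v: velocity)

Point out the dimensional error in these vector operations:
(C) p⃗ = m/v⃗

(A) |F⃗| = m|a⃗|: LHS [L M T^-2], RHS [L M T^-2] ✓ — magnitudes of vectors are scalars
(B) F⃗ = ma⃗: LHS [L M T^-2], RHS [L M T^-2] ✓ — Force and acceleration are vectors, mass is a scalar
(C) p⃗ = m/v⃗: LHS [L M T^-1], RHS [L^-1 M T] ✗ — momentum is mass times velocity; should be mv⃗ (and division by a vector is undefined)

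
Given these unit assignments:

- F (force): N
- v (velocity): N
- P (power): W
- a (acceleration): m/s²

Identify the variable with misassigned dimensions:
v

The variable v (velocity) should have units m/s, not N.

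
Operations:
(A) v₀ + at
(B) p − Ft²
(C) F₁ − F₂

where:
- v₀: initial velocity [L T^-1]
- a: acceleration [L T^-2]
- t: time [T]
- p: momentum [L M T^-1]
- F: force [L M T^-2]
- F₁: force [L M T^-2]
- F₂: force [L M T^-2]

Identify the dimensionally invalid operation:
(B) p − Ft²

(A) v₀ + at: v₀ [L T^-1] and at [L T^-1] — same dimensions ✓
(B) p − Ft²: p [L M T^-1] and Ft² [L M] — different dimensions cannot be added/subtracted ✗
(C) F₁ − F₂: F₁ [L M T^-2] and F₂ [L M T^-2] — same dimensions ✓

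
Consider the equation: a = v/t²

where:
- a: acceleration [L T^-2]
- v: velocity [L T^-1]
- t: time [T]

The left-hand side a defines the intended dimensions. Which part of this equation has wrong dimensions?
The right-hand side term v/t²

a has dimensions [L T^-2], but v/t² has dimensions [L T^-3], so the term v/t² is dimensionally wrong for a.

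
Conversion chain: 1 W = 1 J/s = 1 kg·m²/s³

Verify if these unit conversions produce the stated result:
The chain is correct (no errors).

Correct: Watt is Joule per second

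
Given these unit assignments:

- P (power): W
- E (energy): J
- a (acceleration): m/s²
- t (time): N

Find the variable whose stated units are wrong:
t

The variable t (time) should have units s, not N.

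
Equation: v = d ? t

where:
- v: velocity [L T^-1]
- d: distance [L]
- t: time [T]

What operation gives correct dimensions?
division (÷): v = d ÷ t

v [L T^-1]; d [L]; t [T].
d × t → [L T] ✗
d ÷ t → [L T^-1] ✓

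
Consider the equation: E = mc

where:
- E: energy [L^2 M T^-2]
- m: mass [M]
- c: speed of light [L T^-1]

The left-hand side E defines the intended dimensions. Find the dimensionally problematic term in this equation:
The right-hand side term mc

E has dimensions [L^2 M T^-2], but mc has dimensions [L M T^-1], so the term mc is dimensionally wrong for E.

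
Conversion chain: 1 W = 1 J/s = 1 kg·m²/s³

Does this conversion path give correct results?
The chain is correct (no errors).

Correct: Watt is Joule per second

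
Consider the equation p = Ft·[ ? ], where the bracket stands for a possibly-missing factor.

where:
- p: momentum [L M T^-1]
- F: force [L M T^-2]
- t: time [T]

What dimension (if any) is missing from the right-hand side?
Nothing is missing — the bracketed factor must be dimensionless.

p has dimensions [L M T^-1] and Ft already has dimensions [L M T^-1], so p = Ft is dimensionally complete.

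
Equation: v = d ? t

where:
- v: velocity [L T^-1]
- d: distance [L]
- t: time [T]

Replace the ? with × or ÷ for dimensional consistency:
division (÷): v = d ÷ t

v [L T^-1]; d [L]; t [T].
d × t → [L T] ✗
d ÷ t → [L T^-1] ✓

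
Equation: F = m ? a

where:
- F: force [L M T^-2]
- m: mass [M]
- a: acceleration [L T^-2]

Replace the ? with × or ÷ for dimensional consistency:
multiplication (×): F = m × a

F [L M T^-2]; m [M]; a [L T^-2].
m × a → [L M T^-2] ✓
m ÷ a → [L^-1 M T^2] ✗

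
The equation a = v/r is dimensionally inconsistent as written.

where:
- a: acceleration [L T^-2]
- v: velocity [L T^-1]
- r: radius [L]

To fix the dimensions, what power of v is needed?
The exponent of v should be 2: a = v^2/r

The LHS a has dimensions [L T^-2]; v has dimensions [L T^-1].
As written, the RHS v/r (exponent 1 on v) has dimensions [T^-1], which does not match.
With exponent 2, the RHS v^2/r has dimensions [L T^-2], matching the LHS.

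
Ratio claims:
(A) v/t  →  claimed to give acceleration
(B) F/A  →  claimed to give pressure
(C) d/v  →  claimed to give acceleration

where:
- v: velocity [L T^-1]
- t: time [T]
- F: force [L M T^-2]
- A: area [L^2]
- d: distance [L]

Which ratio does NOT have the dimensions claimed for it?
(C) d/v does not give acceleration

(A) v/t: [L T^-2] = acceleration [L T^-2] ✓
(B) F/A: [L^-1 M T^-2] = pressure [L^-1 M T^-2] ✓
(C) d/v: [T] ≠ acceleration [L T^-2] ✗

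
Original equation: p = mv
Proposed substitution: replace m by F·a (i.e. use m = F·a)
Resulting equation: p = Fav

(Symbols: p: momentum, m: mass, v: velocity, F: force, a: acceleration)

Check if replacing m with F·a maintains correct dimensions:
No

[m] = [M] and [F·a] = [L^2 M T^-4]. These differ, so the substitution replaces a quantity by one of different dimensions and the result p = Fav has LHS [L M T^-1] vs RHS [L^3 M T^-5] — inconsistent.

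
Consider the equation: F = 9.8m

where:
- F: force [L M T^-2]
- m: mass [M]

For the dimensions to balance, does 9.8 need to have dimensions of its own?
Yes

F has dimensions [L M T^-2], while m alone has dimensions [M]. For the equation to balance, the factor 9.8 must carry dimensions [L T^-2] — it is a dimensional constant (a numerical value of a physical quantity with its units suppressed), not a pure number.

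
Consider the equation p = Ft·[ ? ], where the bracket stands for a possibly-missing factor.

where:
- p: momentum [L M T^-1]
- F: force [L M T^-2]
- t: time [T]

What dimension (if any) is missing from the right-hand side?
Nothing is missing — the bracketed factor must be dimensionless.

p has dimensions [L M T^-1] and Ft already has dimensions [L M T^-1], so p = Ft is dimensionally complete.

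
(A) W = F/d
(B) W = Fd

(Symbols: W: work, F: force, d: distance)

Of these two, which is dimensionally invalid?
(A)

(A) W = F/d: LHS [L^2 M T^-2], RHS [M T^-2] ✗
(B) W = Fd: LHS [L^2 M T^-2], RHS [L^2 M T^-2] ✓

Expression (A) W = F/d is dimensionally incorrect.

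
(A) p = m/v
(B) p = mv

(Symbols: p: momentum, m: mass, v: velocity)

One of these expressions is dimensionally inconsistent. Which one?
(A)

(A) p = m/v: LHS [L M T^-1], RHS [L^-1 M T] ✗
(B) p = mv: LHS [L M T^-1], RHS [L M T^-1] ✓

Expression (A) p = m/v is dimensionally incorrect.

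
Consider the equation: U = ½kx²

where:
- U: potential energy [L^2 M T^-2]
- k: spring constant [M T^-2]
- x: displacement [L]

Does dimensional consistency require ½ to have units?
No

U has dimensions [L^2 M T^-2] and kx² already has dimensions [L^2 M T^-2], so the equation balances without ½ contributing any dimensions. ½ is a pure (dimensionless) number; changing or removing it would not affect dimensional consistency.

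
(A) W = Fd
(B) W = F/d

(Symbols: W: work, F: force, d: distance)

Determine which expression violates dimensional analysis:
(B)

(A) W = Fd: LHS [L^2 M T^-2], RHS [L^2 M T^-2] ✓
(B) W = F/d: LHS [L^2 M T^-2], RHS [M T^-2] ✗

Expression (B) W = F/d is dimensionally incorrect.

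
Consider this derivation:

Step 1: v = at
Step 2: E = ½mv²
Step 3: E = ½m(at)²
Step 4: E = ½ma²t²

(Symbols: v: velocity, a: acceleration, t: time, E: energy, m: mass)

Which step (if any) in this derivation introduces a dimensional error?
No step introduces an error — all steps are dimensionally consistent.

Step 1: v = at → LHS [L T^-1], RHS [L T^-1] ✓
Step 2: E = ½mv² → LHS [L^2 M T^-2], RHS [L^2 M T^-2] ✓
Step 3: E = ½m(at)² → LHS [L^2 M T^-2], RHS [L^2 M T^-2] ✓
Step 4: E = ½ma²t² → LHS [L^2 M T^-2], RHS [L^2 M T^-2] ✓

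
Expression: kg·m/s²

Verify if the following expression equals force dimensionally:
Yes

The expression kg·m/s² has dimensions [L M T^-2], which is exactly force [L M T^-2].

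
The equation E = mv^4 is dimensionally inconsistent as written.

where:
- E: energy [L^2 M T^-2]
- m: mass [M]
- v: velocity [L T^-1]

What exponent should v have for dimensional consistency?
The exponent of v should be 2: E = mv^2

The LHS E has dimensions [L^2 M T^-2]; v has dimensions [L T^-1].
As written, the RHS mv^4 (exponent 4 on v) has dimensions [L^4 M T^-4], which does not match.
With exponent 2, the RHS mv^2 has dimensions [L^2 M T^-2], matching the LHS.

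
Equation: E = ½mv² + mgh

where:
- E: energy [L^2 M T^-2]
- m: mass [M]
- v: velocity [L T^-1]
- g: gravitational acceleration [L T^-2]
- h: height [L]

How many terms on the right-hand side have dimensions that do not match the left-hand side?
0

LHS E: [L^2 M T^-2]
- ½mv²: [L^2 M T^-2] ✓
- mgh: [L^2 M T^-2] ✓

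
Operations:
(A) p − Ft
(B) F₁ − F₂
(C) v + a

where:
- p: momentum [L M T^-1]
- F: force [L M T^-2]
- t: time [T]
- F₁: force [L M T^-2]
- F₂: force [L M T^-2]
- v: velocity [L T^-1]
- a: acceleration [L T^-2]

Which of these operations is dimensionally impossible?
(C) v + a

(A) p − Ft: p [L M T^-1] and Ft [L M T^-1] — same dimensions ✓
(B) F₁ − F₂: F₁ [L M T^-2] and F₂ [L M T^-2] — same dimensions ✓
(C) v + a: v [L T^-1] and a [L T^-2] — different dimensions cannot be added/subtracted ✗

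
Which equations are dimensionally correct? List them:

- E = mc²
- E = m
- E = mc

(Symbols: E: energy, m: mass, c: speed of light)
Dimensionally correct: E = mc²
Dimensionally incorrect: E = m, E = mc
Ordered (correct first, then incorrect): E = mc², E = m, E = mc

- E = mc²: LHS [L^2 M T^-2], RHS [L^2 M T^-2] → correct ✓
- E = m: LHS [L^2 M T^-2], RHS [M] → incorrect ✗
- E = mc: LHS [L^2 M T^-2], RHS [L M T^-1] → incorrect ✗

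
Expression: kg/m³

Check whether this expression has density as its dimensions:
Yes

The expression kg/m³ has dimensions [L^-3 M], which is exactly density [L^-3 M].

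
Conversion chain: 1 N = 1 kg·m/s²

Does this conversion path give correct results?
The chain is correct (no errors).

Correct: Newton is defined as kg·m/s²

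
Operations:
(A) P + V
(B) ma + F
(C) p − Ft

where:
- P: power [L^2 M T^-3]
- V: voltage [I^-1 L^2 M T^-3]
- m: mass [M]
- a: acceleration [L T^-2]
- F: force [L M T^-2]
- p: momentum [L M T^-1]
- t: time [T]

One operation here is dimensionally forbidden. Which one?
(A) P + V

(A) P + V: P [L^2 M T^-3] and V [I^-1 L^2 M T^-3] — different dimensions cannot be added/subtracted ✗
(B) ma + F: ma [L M T^-2] and F [L M T^-2] — same dimensions ✓
(C) p − Ft: p [L M T^-1] and Ft [L M T^-1] — same dimensions ✓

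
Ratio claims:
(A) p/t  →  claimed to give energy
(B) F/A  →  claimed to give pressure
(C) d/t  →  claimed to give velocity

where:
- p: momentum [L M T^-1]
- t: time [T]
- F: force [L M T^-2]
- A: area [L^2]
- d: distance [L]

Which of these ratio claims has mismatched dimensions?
(A) p/t does not give energy

(A) p/t: [L M T^-2] ≠ energy [L^2 M T^-2] ✗
(B) F/A: [L^-1 M T^-2] = pressure [L^-1 M T^-2] ✓
(C) d/t: [L T^-1] = velocity [L T^-1] ✓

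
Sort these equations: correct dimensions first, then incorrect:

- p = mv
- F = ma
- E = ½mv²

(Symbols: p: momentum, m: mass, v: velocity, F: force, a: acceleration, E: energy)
Dimensionally correct: p = mv, F = ma, E = ½mv²
Dimensionally incorrect: none
Ordered (correct first, then incorrect): p = mv, F = ma, E = ½mv²

- p = mv: LHS [L M T^-1], RHS [L M T^-1] → correct ✓
- F = ma: LHS [L M T^-2], RHS [L M T^-2] → correct ✓
- E = ½mv²: LHS [L^2 M T^-2], RHS [L^2 M T^-2] → correct ✓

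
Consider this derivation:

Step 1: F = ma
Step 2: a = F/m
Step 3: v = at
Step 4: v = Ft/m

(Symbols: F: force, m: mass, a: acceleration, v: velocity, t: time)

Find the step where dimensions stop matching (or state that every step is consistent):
No step introduces an error — all steps are dimensionally consistent.

Step 1: F = ma → LHS [L M T^-2], RHS [L M T^-2] ✓
Step 2: a = F/m → LHS [L T^-2], RHS [L T^-2] ✓
Step 3: v = at → LHS [L T^-1], RHS [L T^-1] ✓
Step 4: v = Ft/m → LHS [L T^-1], RHS [L T^-1] ✓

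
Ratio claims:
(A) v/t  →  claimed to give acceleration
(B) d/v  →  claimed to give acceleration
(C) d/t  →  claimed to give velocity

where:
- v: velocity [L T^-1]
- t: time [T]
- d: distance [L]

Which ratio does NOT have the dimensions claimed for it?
(B) d/v does not give acceleration

(A) v/t: [L T^-2] = acceleration [L T^-2] ✓
(B) d/v: [T] ≠ acceleration [L T^-2] ✗
(C) d/t: [L T^-1] = velocity [L T^-1] ✓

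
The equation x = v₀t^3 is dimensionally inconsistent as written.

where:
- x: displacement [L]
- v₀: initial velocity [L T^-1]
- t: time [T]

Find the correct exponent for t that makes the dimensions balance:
The exponent of t should be 1: x = v₀t

The LHS x has dimensions [L]; t has dimensions [T].
As written, the RHS v₀t^3 (exponent 3 on t) has dimensions [L T^2], which does not match.
With exponent 1, the RHS v₀t has dimensions [L], matching the LHS.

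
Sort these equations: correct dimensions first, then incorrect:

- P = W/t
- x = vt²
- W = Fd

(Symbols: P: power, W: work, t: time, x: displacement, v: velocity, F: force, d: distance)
Dimensionally correct: P = W/t, W = Fd
Dimensionally incorrect: x = vt²
Ordered (correct first, then incorrect): P = W/t, W = Fd, x = vt²

- P = W/t: LHS [L^2 M T^-3], RHS [L^2 M T^-3] → correct ✓
- x = vt²: LHS [L], RHS [L T] → incorrect ✗
- W = Fd: LHS [L^2 M T^-2], RHS [L^2 M T^-2] → correct ✓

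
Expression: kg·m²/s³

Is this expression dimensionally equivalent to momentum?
No

The expression kg·m²/s³ has dimensions [L^2 M T^-3], but momentum has dimensions [L M T^-1].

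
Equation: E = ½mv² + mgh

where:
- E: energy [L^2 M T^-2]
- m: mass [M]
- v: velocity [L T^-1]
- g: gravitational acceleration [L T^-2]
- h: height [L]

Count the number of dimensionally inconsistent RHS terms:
0

LHS E: [L^2 M T^-2]
- ½mv²: [L^2 M T^-2] ✓
- mgh: [L^2 M T^-2] ✓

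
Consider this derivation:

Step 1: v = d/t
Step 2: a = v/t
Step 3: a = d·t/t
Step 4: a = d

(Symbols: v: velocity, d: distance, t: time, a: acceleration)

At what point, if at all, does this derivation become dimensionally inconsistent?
Step 3

Step 1: v = d/t → LHS [L T^-1], RHS [L T^-1] ✓
Step 2: a = v/t → LHS [L T^-2], RHS [L T^-2] ✓
Step 3: a = d·t/t → LHS [L T^-2], RHS [L] ✗

The first dimensional inconsistency appears in step 3: a = d·t/t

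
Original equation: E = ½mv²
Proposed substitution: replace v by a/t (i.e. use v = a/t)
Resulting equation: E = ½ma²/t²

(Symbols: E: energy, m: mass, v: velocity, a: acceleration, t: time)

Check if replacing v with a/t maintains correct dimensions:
No

[v] = [L T^-1] and [a/t] = [L T^-3]. These differ, so the substitution replaces a quantity by one of different dimensions and the result E = ½ma²/t² has LHS [L^2 M T^-2] vs RHS [L^2 M T^-6] — inconsistent.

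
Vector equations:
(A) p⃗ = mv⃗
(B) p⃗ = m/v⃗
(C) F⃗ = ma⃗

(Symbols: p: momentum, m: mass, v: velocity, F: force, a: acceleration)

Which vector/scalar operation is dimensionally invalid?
(B) p⃗ = m/v⃗

(A) p⃗ = mv⃗: LHS [L M T^-1], RHS [L M T^-1] ✓ — mass (scalar) times velocity (vector)
(B) p⃗ = m/v⃗: LHS [L M T^-1], RHS [L^-1 M T] ✗ — momentum is mass times velocity; should be mv⃗ (and division by a vector is undefined)
(C) F⃗ = ma⃗: LHS [L M T^-2], RHS [L M T^-2] ✓ — Force and acceleration are vectors, mass is a scalar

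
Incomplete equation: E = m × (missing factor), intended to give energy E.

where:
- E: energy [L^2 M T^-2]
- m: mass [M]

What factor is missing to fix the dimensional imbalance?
v² (velocity squared), dimensions [L^2 T^-2]

E has dimensions [L^2 M T^-2] and m has dimensions [M].
The missing factor must have dimensions [L^2 M T^-2] / [M] = [L^2 T^-2], i.e. velocity squared (v²).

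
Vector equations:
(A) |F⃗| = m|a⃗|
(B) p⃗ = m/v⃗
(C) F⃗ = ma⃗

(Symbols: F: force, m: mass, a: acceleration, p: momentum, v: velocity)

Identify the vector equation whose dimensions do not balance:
(B) p⃗ = m/v⃗

(A) |F⃗| = m|a⃗|: LHS [L M T^-2], RHS [L M T^-2] ✓ — magnitudes of vectors are scalars
(B) p⃗ = m/v⃗: LHS [L M T^-1], RHS [L^-1 M T] ✗ — momentum is mass times velocity; should be mv⃗ (and division by a vector is undefined)
(C) F⃗ = ma⃗: LHS [L M T^-2], RHS [L M T^-2] ✓ — Force and acceleration are vectors, mass is a scalar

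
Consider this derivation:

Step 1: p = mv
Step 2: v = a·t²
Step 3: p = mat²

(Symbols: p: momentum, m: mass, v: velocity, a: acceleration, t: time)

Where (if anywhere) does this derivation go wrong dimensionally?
Step 2

Step 1: p = mv → LHS [L M T^-1], RHS [L M T^-1] ✓
Step 2: v = a·t² → LHS [L T^-1], RHS [L] ✗

The first dimensional inconsistency appears in step 2: v = a·t²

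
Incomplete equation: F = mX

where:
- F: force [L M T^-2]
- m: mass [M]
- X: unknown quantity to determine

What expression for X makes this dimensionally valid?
X = a (acceleration), dimensions [L T^-2]

F has dimensions [L M T^-2]; the rest of the RHS (m) has dimensions [M].
So X must have dimensions [L T^-2] — X = a (acceleration).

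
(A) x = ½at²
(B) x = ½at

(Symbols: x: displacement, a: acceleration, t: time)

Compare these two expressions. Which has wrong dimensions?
(B)

(A) x = ½at²: LHS [L], RHS [L] ✓
(B) x = ½at: LHS [L], RHS [L T^-1] ✗

Expression (B) x = ½at is dimensionally incorrect.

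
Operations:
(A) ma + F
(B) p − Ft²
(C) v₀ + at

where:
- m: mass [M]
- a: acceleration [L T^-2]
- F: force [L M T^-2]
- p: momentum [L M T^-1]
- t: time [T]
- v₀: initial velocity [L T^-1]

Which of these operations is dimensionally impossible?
(B) p − Ft²

(A) ma + F: ma [L M T^-2] and F [L M T^-2] — same dimensions ✓
(B) p − Ft²: p [L M T^-1] and Ft² [L M] — different dimensions cannot be added/subtracted ✗
(C) v₀ + at: v₀ [L T^-1] and at [L T^-1] — same dimensions ✓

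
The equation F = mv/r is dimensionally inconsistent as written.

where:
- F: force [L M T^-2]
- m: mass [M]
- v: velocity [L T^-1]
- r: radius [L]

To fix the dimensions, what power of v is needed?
The exponent of v should be 2: F = mv^2/r

The LHS F has dimensions [L M T^-2]; v has dimensions [L T^-1].
As written, the RHS mv/r (exponent 1 on v) has dimensions [M T^-1], which does not match.
With exponent 2, the RHS mv^2/r has dimensions [L M T^-2], matching the LHS.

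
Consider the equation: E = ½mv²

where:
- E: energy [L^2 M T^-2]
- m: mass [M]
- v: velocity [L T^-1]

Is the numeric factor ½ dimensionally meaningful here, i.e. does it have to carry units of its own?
No

E has dimensions [L^2 M T^-2] and mv² already has dimensions [L^2 M T^-2], so the equation balances without ½ contributing any dimensions. ½ is a pure (dimensionless) number; changing or removing it would not affect dimensional consistency.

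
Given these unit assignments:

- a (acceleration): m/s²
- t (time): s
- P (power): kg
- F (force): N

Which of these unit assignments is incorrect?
P

The variable P (power) should have units W, not kg.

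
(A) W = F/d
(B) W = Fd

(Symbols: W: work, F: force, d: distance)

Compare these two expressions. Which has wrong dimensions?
(A)

(A) W = F/d: LHS [L^2 M T^-2], RHS [M T^-2] ✗
(B) W = Fd: LHS [L^2 M T^-2], RHS [L^2 M T^-2] ✓

Expression (A) W = F/d is dimensionally incorrect.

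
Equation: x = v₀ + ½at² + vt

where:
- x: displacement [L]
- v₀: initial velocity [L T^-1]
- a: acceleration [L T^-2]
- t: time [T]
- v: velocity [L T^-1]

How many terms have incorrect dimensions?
1

LHS x: [L]
- v₀: [L T^-1] ✗
- ½at²: [L] ✓
- vt: [L] ✓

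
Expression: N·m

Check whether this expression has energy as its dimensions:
Yes

The expression N·m has dimensions [L^2 M T^-2], which is exactly energy [L^2 M T^-2].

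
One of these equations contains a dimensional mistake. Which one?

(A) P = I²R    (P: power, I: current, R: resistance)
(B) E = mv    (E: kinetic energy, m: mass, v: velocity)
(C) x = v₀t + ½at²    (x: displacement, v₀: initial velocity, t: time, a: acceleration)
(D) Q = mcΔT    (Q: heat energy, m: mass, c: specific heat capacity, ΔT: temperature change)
(B) E = mv

The equation (B) E = mv is dimensionally incorrect.

LHS (E): [L^2 M T^-2]
RHS (mv): [L M T^-1] ✗

The dimensions do not match. The other three equations balance.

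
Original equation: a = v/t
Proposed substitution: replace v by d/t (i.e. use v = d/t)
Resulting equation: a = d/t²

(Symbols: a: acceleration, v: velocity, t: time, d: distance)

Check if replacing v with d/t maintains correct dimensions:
Yes

[v] = [L T^-1] and [d/t] = [L T^-1]. These match, so the substitution replaces a quantity by one of the same dimensions and the result a = d/t² has LHS [L T^-2] vs RHS [L T^-2] — still consistent.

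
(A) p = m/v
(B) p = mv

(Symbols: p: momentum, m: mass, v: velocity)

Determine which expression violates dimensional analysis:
(A)

(A) p = m/v: LHS [L M T^-1], RHS [L^-1 M T] ✗
(B) p = mv: LHS [L M T^-1], RHS [L M T^-1] ✓

Expression (A) p = m/v is dimensionally incorrect.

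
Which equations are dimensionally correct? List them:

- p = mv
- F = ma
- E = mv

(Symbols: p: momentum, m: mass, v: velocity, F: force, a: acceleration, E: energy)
Dimensionally correct: p = mv, F = ma
Dimensionally incorrect: E = mv
Ordered (correct first, then incorrect): p = mv, F = ma, E = mv

- p = mv: LHS [L M T^-1], RHS [L M T^-1] → correct ✓
- F = ma: LHS [L M T^-2], RHS [L M T^-2] → correct ✓
- E = mv: LHS [L^2 M T^-2], RHS [L M T^-1] → incorrect ✗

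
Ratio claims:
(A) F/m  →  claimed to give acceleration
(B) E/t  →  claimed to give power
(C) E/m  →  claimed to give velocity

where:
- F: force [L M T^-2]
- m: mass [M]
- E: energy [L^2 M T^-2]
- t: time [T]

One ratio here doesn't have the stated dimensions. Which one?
(C) E/m does not give velocity

(A) F/m: [L T^-2] = acceleration [L T^-2] ✓
(B) E/t: [L^2 M T^-3] = power [L^2 M T^-3] ✓
(C) E/m: [L^2 T^-2] ≠ velocity [L T^-1] ✗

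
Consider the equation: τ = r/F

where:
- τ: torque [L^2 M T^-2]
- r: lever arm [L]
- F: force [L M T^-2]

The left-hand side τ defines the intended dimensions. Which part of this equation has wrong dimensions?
The right-hand side term r/F

τ has dimensions [L^2 M T^-2], but r/F has dimensions [M^-1 T^2], so the term r/F is dimensionally wrong for τ.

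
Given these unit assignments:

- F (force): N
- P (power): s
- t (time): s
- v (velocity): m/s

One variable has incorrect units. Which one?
P

The variable P (power) should have units W, not s.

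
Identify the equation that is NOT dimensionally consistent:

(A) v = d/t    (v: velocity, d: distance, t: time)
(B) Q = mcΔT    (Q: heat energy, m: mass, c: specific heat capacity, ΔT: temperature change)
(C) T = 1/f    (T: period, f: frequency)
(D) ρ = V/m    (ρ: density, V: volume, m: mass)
(D) ρ = V/m

The equation (D) ρ = V/m is dimensionally incorrect.

LHS (ρ): [L^-3 M]
RHS (V/m): [L^3 M^-1] ✗

The dimensions do not match. The other three equations balance.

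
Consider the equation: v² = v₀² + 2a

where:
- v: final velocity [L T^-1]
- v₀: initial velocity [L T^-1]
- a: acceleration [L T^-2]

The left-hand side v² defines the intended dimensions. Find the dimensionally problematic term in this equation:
The term 2a

Checking each RHS term against the LHS:
- v₀²: [L^2 T^-2] — matches v² [L^2 T^-2] ✓
- 2a: [L T^-2] — does NOT match v² [L^2 T^-2] ✗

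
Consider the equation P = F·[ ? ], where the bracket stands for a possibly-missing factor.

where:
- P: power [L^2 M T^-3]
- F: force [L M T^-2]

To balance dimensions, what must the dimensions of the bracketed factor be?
[L T^-1] — velocity (e.g. v)

P has dimensions [L^2 M T^-3]; F has dimensions [L M T^-2].
The bracketed factor must supply [L^2 M T^-3] / [L M T^-2] = [L T^-1].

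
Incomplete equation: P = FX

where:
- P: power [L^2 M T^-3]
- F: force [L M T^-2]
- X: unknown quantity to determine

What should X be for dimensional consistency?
X = v (velocity), dimensions [L T^-1]

P has dimensions [L^2 M T^-3]; the rest of the RHS (F) has dimensions [L M T^-2].
So X must have dimensions [L T^-1] — X = v (velocity).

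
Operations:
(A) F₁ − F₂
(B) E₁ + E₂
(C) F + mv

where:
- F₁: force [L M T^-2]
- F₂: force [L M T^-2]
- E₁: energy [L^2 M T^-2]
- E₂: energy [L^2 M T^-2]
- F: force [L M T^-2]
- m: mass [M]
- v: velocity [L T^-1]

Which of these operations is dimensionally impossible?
(C) F + mv

(A) F₁ − F₂: F₁ [L M T^-2] and F₂ [L M T^-2] — same dimensions ✓
(B) E₁ + E₂: E₁ [L^2 M T^-2] and E₂ [L^2 M T^-2] — same dimensions ✓
(C) F + mv: F [L M T^-2] and mv [L M T^-1] — different dimensions cannot be added/subtracted ✗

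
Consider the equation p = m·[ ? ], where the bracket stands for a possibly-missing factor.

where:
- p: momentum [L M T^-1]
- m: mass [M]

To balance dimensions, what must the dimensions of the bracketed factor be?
[L T^-1] — velocity (e.g. v)

p has dimensions [L M T^-1]; m has dimensions [M].
The bracketed factor must supply [L M T^-1] / [M] = [L T^-1].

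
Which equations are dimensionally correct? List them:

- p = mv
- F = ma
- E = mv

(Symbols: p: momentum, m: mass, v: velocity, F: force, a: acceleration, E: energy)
Dimensionally correct: p = mv, F = ma
Dimensionally incorrect: E = mv
Ordered (correct first, then incorrect): p = mv, F = ma, E = mv

- p = mv: LHS [L M T^-1], RHS [L M T^-1] → correct ✓
- F = ma: LHS [L M T^-2], RHS [L M T^-2] → correct ✓
- E = mv: LHS [L^2 M T^-2], RHS [L M T^-1] → incorrect ✗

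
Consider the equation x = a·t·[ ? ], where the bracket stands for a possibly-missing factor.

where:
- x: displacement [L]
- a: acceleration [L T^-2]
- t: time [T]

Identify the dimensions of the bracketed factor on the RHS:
[T] — time (e.g. t)

x has dimensions [L]; a·t has dimensions [L T^-1].
The bracketed factor must supply [L] / [L T^-1] = [T].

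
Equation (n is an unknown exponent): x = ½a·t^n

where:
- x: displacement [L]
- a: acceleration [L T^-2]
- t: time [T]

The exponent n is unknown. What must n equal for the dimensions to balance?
n = 2

x has dimensions [L]; t has dimensions [T].
The rest of the RHS has dimensions [L T^-2], so t^n must supply [T^2].
With n = 2: ½a·t^2 has dimensions [L], matching the LHS ✓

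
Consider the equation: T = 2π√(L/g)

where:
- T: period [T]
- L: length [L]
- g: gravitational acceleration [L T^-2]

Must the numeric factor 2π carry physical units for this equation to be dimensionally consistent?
No

T has dimensions [T] and √(L/g) already has dimensions [T], so the equation balances without 2π contributing any dimensions. 2π is a pure (dimensionless) number; changing or removing it would not affect dimensional consistency.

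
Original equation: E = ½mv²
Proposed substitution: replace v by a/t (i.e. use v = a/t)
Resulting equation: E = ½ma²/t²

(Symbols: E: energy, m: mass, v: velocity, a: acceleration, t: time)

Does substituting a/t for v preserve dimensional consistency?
No

[v] = [L T^-1] and [a/t] = [L T^-3]. These differ, so the substitution replaces a quantity by one of different dimensions and the result E = ½ma²/t² has LHS [L^2 M T^-2] vs RHS [L^2 M T^-6] — inconsistent.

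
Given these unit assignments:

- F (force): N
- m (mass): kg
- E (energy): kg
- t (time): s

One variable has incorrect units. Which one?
E

The variable E (energy) should have units J, not kg.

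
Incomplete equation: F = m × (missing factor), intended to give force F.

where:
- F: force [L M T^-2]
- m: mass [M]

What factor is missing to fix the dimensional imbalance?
a (acceleration), dimensions [L T^-2]

F has dimensions [L M T^-2] and m has dimensions [M].
The missing factor must have dimensions [L M T^-2] / [M] = [L T^-2], i.e. acceleration (a).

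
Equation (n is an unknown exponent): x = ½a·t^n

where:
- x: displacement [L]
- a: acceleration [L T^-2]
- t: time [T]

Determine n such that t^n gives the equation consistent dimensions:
n = 2

x has dimensions [L]; t has dimensions [T].
The rest of the RHS has dimensions [L T^-2], so t^n must supply [T^2].
With n = 2: ½a·t^2 has dimensions [L], matching the LHS ✓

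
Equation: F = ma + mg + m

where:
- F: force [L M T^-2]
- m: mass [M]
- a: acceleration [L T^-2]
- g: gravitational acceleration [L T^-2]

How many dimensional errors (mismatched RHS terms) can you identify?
1

LHS F: [L M T^-2]
- ma: [L M T^-2] ✓
- mg: [L M T^-2] ✓
- m: [M] ✗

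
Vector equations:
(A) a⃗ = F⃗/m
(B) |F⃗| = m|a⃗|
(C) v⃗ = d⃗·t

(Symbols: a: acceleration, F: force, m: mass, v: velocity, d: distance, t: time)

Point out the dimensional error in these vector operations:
(C) v⃗ = d⃗·t

(A) a⃗ = F⃗/m: LHS [L T^-2], RHS [L T^-2] ✓ — force (vector) divided by mass (scalar)
(B) |F⃗| = m|a⃗|: LHS [L M T^-2], RHS [L M T^-2] ✓ — magnitudes of vectors are scalars
(C) v⃗ = d⃗·t: LHS [L T^-1], RHS [L T] ✗ — velocity is displacement per time; should be d⃗/t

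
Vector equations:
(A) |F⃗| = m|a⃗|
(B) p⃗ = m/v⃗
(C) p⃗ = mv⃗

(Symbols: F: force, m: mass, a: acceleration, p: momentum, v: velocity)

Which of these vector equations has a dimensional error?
(B) p⃗ = m/v⃗

(A) |F⃗| = m|a⃗|: LHS [L M T^-2], RHS [L M T^-2] ✓ — magnitudes of vectors are scalars
(B) p⃗ = m/v⃗: LHS [L M T^-1], RHS [L^-1 M T] ✗ — momentum is mass times velocity; should be mv⃗ (and division by a vector is undefined)
(C) p⃗ = mv⃗: LHS [L M T^-1], RHS [L M T^-1] ✓ — mass (scalar) times velocity (vector)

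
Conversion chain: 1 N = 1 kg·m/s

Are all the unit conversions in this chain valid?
The chain is incorrect (it contains an error).

Incorrect: Newton is kg·m/s², not kg·m/s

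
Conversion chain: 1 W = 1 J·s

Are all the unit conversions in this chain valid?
The chain is incorrect (it contains an error).

Incorrect: Watt is J/s, not J·s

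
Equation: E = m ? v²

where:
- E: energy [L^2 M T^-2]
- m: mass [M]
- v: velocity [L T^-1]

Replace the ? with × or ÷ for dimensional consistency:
multiplication (×): E = m × v²

E [L^2 M T^-2]; m [M]; v² [L^2 T^-2].
m × v² → [L^2 M T^-2] ✓
m ÷ v² → [L^-2 M T^2] ✗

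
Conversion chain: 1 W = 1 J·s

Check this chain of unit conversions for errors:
The chain is incorrect (it contains an error).

Incorrect: Watt is J/s, not J·s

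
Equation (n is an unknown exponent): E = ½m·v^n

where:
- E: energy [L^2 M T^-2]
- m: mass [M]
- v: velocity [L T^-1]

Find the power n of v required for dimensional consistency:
n = 2

E has dimensions [L^2 M T^-2]; v has dimensions [L T^-1].
The rest of the RHS has dimensions [M], so v^n must supply [L^2 T^-2].
With n = 2: ½m·v^2 has dimensions [L^2 M T^-2], matching the LHS ✓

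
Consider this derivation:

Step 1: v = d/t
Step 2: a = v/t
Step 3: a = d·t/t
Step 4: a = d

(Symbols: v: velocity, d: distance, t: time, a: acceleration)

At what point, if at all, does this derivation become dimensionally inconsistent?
Step 3

Step 1: v = d/t → LHS [L T^-1], RHS [L T^-1] ✓
Step 2: a = v/t → LHS [L T^-2], RHS [L T^-2] ✓
Step 3: a = d·t/t → LHS [L T^-2], RHS [L] ✗

The first dimensional inconsistency appears in step 3: a = d·t/t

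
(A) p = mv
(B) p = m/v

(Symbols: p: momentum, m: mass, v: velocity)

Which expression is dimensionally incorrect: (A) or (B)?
(B)

(A) p = mv: LHS [L M T^-1], RHS [L M T^-1] ✓
(B) p = m/v: LHS [L M T^-1], RHS [L^-1 M T] ✗

Expression (B) p = m/v is dimensionally incorrect.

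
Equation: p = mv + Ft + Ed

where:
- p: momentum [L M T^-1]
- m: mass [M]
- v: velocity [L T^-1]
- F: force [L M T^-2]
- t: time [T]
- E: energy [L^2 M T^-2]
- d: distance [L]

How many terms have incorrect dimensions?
1

LHS p: [L M T^-1]
- mv: [L M T^-1] ✓
- Ft: [L M T^-1] ✓
- Ed: [L^3 M T^-2] ✗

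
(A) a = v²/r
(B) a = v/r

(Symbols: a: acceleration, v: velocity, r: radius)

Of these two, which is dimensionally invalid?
(B)

(A) a = v²/r: LHS [L T^-2], RHS [L T^-2] ✓
(B) a = v/r: LHS [L T^-2], RHS [T^-1] ✗

Expression (B) a = v/r is dimensionally incorrect.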